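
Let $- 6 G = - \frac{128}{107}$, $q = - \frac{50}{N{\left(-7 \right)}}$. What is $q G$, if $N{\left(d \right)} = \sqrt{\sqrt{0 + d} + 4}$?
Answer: $- \frac{3200}{321 \sqrt{4 + i \sqrt{7}}} \approx -4.3592 + 1.3112 i$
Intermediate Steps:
$N{\left(d \right)} = \sqrt{4 + \sqrt{d}}$ ($N{\left(d \right)} = \sqrt{\sqrt{d} + 4} = \sqrt{4 + \sqrt{d}}$)
$q = - \frac{50}{\sqrt{4 + i \sqrt{7}}}$ ($q = - \frac{50}{\sqrt{4 + \sqrt{-7}}} = - \frac{50}{\sqrt{4 + i \sqrt{7}}} \approx -21.864 + 6.5766 i$)
$G = \frac{64}{321}$ ($G = - \frac{\left(-128\right) \frac{1}{107}}{6} = \left(- \frac{1}{6}\right) \left(- \frac{128}{107}\right) = \frac{64}{321} \approx 0.19938$)
$q G = - \frac{50}{\sqrt{4 + i \sqrt{7}}} \cdot \frac{64}{321} = - \frac{3200}{321 \sqrt{4 + i \sqrt{7}}}$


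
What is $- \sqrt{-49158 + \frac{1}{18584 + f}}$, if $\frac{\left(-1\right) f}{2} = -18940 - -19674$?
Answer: $- \frac{i \sqrt{3600300651233}}{8558} \approx - 221.72 i$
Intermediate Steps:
$f = -1468$ ($f = - 2 \left(-18940 - -19674\right) = - 2 \left(-18940 + 19674\right) = \left(-2\right) 734 = -1468$)
$- \sqrt{-49158 + \frac{1}{18584 + f}} = - \sqrt{-49158 + \frac{1}{18584 - 1468}} = - \sqrt{-49158 + \frac{1}{17116}} = - \sqrt{- \frac{841388327}{17116}} = - \frac{i \sqrt{3600300651233}}{8558}$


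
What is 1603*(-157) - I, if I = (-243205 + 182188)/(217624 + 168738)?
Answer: -97236049885/386362 ≈ -2.5167e+5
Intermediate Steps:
I = -61017/386362 ≈ -0.15793
1603*(-157) - I = 1603*(-157) - 1*(-61017/386362) = -251671 + 61017/386362 = -97236049885/386362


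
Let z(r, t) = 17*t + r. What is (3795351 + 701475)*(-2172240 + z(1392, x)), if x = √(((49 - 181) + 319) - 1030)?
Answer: -9761925728448 + 76446042*I*√843 ≈ -9.7619e+12 + 2.2196e+9*I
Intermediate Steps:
x = I*√843 (x = √((-132 + 319) - 1030) = √(187 - 1030) = √(-843) = I*√843 ≈ 29.034*I)
z(r, t) = r + 17*t
(3795351 + 701475)*(-2172240 + z(1392, x)) = (3795351 + 701475)*(-2172240 + (1392 + 17*(I*√843))) = 4496826*(-2172240 + (1392 + 17*I*√843)) = 4496826*(-2170848 + 17*I*√843) = -9761925728448 + 76446042*I*√843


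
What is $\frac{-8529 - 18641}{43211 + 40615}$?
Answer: $- \frac{13585}{41913} \approx -0.32412$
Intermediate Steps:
$\frac{-8529 - 18641}{43211 + 40615} = - \frac{27170}{83826} = \left(-27170\right) \frac{1}{83826} = - \frac{13585}{41913}$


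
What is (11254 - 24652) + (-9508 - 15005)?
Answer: -37911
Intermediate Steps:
(11254 - 24652) + (-9508 - 15005) = -13398 - 24513 = -37911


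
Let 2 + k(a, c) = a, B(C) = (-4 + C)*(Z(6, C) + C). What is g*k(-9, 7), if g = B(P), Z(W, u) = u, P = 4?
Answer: 0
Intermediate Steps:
B(C) = 2*C*(-4 + C) (B(C) = (-4 + C)*(C + C) = (-4 + C)*(2*C) = 2*C*(-4 + C))
k(a, c) = -2 + a
g = 0 (g = 2*4*(-4 + 4) = 2*4*0 = 0)
g*k(-9, 7) = 0*(-2 - 9) = 0*(-11) = 0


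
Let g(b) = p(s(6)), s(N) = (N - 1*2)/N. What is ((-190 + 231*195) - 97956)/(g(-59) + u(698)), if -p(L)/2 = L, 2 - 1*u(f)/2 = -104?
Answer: -159303/632 ≈ -252.06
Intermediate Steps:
s(N) = (-2 + N)/N (s(N) = (N - 2)/N = (-2 + N)/N)
u(f) = 212 (u(f) = 4 - 2*(-104) = 4 + 208 = 212)
p(L) = -2*L
g(b) = -4/3 (g(b) = -2*(-2 + 6)/6 = -4/3)
((-190 + 231*195) - 97956)/(g(-59) + u(698)) = ((-190 + 231*195) - 97956)/(-4/3 + 212) = ((-190 + 45045) - 97956)/(632/3) = (44855 - 97956)*(3/632) = -53101*3/632 = -159303/632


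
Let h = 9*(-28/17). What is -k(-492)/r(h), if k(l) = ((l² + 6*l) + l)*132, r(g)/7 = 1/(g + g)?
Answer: 2267844480/17 ≈ 1.3340e+8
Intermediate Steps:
h = -252/17 (h = 9*(-28*1/17) = 9*(-28/17) = -252/17 ≈ -14.824)
r(g) = 7/(2*g) (r(g) = 7/(g + g) = 7/((2*g)) = 7*(1/(2*g)) = 7/(2*g))
k(l) = 132*l² + 924*l (k(l) = (l² + 7*l)*132 = 132*l² + 924*l)
-k(-492)/r(h) = -132*(-492)*(7 - 492)/(7/(2*(-252/17))) = -132*(-492)*(-485)/((7/2)*(-17/252)) = -31497840/(-17/72) = -31497840*(-72)/17 = -1*(-2267844480/17) = 2267844480/17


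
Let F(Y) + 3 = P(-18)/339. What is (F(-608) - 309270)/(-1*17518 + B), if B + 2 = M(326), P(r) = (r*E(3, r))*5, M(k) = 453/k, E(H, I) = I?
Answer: 3797607578/215116857 ≈ 17.654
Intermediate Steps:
P(r) = 5*r**2 (P(r) = (r*r)*5 = r**2*5 = 5*r**2)
F(Y) = 201/113 (F(Y) = -3 + (5*(-18)**2)/339 = -3 + (5*324)*(1/339) = -3 + 1620*(1/339) = -3 + 540/113 = 201/113)
B = -199/326 (B = -2 + 453/326 = -199/326 ≈ -0.61043)
(F(-608) - 309270)/(-1*17518 + B) = (201/113 - 309270)/(-1*17518 - 199/326) = -34947309/(113*(-17518 - 199/326)) = -34947309/(113*(-5711067/326)) = -34947309/113*(-326/5711067) = 3797607578/215116857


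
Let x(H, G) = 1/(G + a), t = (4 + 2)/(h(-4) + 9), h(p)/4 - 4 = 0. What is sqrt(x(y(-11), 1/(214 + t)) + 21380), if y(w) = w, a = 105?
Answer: 16*sqrt(26415952510530)/562405 ≈ 146.22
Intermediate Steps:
h(p) = 16 (h(p) = 16 + 4*0 = 16 + 0 = 16)
t = 6/25 (t = (4 + 2)/(16 + 9) = 6/25 ≈ 0.24000)
x(H, G) = 1/(105 + G) (x(H, G) = 1/(G + 105) = 1/(105 + G))
sqrt(x(y(-11), 1/(214 + t)) + 21380) = sqrt(1/(105 + 1/(214 + 6/25)) + 21380) = sqrt(1/(105 + 1/(5356/25)) + 21380) = sqrt(1/(105 + 25/5356) + 21380) = sqrt(1/(562405/5356) + 21380) = sqrt(5356/562405 + 21380) = sqrt(12024224256/562405) = 16*sqrt(26415952510530)/562405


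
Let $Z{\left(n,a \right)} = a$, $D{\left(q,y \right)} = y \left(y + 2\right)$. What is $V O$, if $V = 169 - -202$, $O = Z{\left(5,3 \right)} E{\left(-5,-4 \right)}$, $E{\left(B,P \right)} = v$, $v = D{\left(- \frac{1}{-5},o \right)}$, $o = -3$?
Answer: $3339$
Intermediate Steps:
$D{\left(q,y \right)} = y \left(2 + y\right)$
$v = 3$ ($v = - 3 \left(2 - 3\right) = \left(-3\right) \left(-1\right) = 3$)
$E{\left(B,P \right)} = 3$
$O = 9$ ($O = 3 \cdot 3 = 9$)
$V = 371$ ($V = 169 + 202 = 371$)
$V O = 371 \cdot 9 = 3339$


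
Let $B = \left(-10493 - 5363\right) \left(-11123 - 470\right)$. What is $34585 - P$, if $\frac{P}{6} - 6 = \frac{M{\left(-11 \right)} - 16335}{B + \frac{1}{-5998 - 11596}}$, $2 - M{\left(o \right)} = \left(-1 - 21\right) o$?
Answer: $\frac{111735081200301199}{3234104589151} \approx 34549.0$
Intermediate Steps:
$M{\left(o \right)} = 2 + 22 o$ ($M{\left(o \right)} = 2 - \left(-1 - 21\right) o = 2 - - 22 o = 2 + 22 o$)
$B = 183818608$ ($B = \left(-15856\right) \left(-11593\right) = 183818608$)
$P = \frac{116426015486136}{3234104589151}$ ($P = 36 + 6 \frac{\left(2 + 22 \left(-11\right)\right) - 16335}{183818608 + \frac{1}{-5998 - 11596}} = 36 + 6 \frac{\left(2 - 242\right) - 16335}{183818608 + \frac{1}{-17594}} = 36 + 6 \frac{-240 - 16335}{183818608 - \frac{1}{17594}} = 36 + 6 \left(- \frac{16575}{\frac{3234104589151}{17594}}\right) = 36 + 6 \left(\left(-16575\right) \frac{17594}{3234104589151}\right) = 36 + 6 \left(- \frac{291620550}{3234104589151}\right) = 36 - \frac{1749723300}{3234104589151} = \frac{116426015486136}{3234104589151} \approx 35.999$)
$34585 - P = 34585 - \frac{116426015486136}{3234104589151} = \frac{111735081200301199}{3234104589151}$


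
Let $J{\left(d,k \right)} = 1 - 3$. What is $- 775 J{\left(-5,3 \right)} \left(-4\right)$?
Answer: $-6200$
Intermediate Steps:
$J{\left(d,k \right)} = -2$ ($J{\left(d,k \right)} = 1 - 3 = -2$)
$- 775 J{\left(-5,3 \right)} \left(-4\right) = - 775 \left(\left(-2\right) \left(-4\right)\right) = \left(-775\right) 8 = -6200$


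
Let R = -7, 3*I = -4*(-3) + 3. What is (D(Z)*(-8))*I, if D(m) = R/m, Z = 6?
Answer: 140/3 ≈ 46.667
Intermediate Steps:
I = 5 (I = (-4*(-3) + 3)/3 = (12 + 3)/3 = (1/3)*15 = 5)
D(m) = -7/m
(D(Z)*(-8))*I = (-7/6*(-8))*5 = (-7*1/6*(-8))*5 = -7/6*(-8)*5 = (28/3)*5 = 140/3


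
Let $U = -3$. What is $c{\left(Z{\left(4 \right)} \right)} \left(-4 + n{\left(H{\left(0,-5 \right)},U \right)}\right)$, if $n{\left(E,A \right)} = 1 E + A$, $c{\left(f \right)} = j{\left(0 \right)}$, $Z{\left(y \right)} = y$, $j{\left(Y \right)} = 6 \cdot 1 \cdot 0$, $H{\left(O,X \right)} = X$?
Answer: $0$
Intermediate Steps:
$j{\left(Y \right)} = 0$ ($j{\left(Y \right)} = 6 \cdot 0 = 0$)
$c{\left(f \right)} = 0$
$n{\left(E,A \right)} = A + E$ ($n{\left(E,A \right)} = E + A = A + E$)
$c{\left(Z{\left(4 \right)} \right)} \left(-4 + n{\left(H{\left(0,-5 \right)},U \right)}\right) = 0 \left(-4 - 8\right) = 0 \left(-12\right) = 0$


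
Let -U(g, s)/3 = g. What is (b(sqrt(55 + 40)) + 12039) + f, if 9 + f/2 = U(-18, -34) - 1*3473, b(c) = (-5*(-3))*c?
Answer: 5183 + 15*sqrt(95) ≈ 5329.2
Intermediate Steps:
U(g, s) = -3*g
b(c) = 15*c
f = -6856 (f = -18 + 2*(-3*(-18) - 1*3473) = -18 + 2*(54 - 3473) = -18 + 2*(-3419) = -18 - 6838 = -6856)
(b(sqrt(55 + 40)) + 12039) + f = (15*sqrt(55 + 40) + 12039) - 6856 = (15*sqrt(95) + 12039) - 6856 = (12039 + 15*sqrt(95)) - 6856 = 5183 + 15*sqrt(95)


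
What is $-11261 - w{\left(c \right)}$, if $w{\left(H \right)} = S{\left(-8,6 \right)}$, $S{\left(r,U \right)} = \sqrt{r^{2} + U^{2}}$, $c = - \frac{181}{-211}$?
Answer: $-11271$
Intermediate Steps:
$c = \frac{181}{211}$ ($c = \left(-181\right) \left(- \frac{1}{211}\right) = \frac{181}{211} \approx 0.85782$)
$S{\left(r,U \right)} = \sqrt{U^{2} + r^{2}}$
$w{\left(H \right)} = 10$ ($w{\left(H \right)} = \sqrt{6^{2} + \left(-8\right)^{2}} = \sqrt{36 + 64} = \sqrt{100} = 10$)
$-11261 - w{\left(c \right)} = -11261 - 10 = -11271$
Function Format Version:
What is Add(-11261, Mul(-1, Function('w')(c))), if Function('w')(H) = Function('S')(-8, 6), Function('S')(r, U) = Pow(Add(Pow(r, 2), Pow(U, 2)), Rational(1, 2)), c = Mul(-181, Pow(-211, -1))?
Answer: -11271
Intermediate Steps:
c = Rational(181, 211) (c = Mul(-181, Rational(-1, 211)) = Rational(181, 211) ≈ 0.85782)
Function('S')(r, U) = Pow(Add(Pow(U, 2), Pow(r, 2)), Rational(1, 2))
Function('w')(H) = 10 (Function('w')(H) = Pow(Add(Pow(6, 2), Pow(-8, 2)), Rational(1, 2)) = Pow(Add(36, 64), Rational(1, 2)) = Pow(100, Rational(1, 2)) = 10)
Add(-11261, Mul(-1, Function('w')(c))) = Add(-11261, Mul(-1, 10)) = Add(-11261, -10) = -11271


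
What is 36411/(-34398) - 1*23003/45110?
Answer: -15601009/9946755 ≈ -1.5685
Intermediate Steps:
36411/(-34398) - 1*23003/45110 = 36411*(-1/34398) - 23003*1/45110 = -12137/11466 - 23003/45110 = -15601009/9946755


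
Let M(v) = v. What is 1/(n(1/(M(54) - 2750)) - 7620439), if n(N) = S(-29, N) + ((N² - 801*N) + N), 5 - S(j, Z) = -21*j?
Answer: -7268416/55392908721087 ≈ -1.3122e-7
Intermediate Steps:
S(j, Z) = 5 + 21*j (S(j, Z) = 5 - (-21)*j = 5 + 21*j)
n(N) = -604 + N² - 800*N (n(N) = (5 + 21*(-29)) + ((N² - 801*N) + N) = (5 - 609) + (N² - 800*N) = -604 + (N² - 800*N) = -604 + N² - 800*N)
1/(n(1/(M(54) - 2750)) - 7620439) = 1/((-604 + (1/(54 - 2750))² - 800/(54 - 2750)) - 7620439) = 1/((-604 + (1/(-2696))² - 800/(-2696)) - 7620439) = 1/((-604 + (-1/2696)² - 800*(-1/2696)) - 7620439) = 1/((-604 + 1/7268416 + 100/337) - 7620439) = 1/(-4387966463/7268416 - 7620439) = 1/(-55392908721087/7268416) = -7268416/55392908721087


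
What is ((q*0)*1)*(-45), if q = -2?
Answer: 0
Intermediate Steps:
((q*0)*1)*(-45) = (-2*0*1)*(-45) = (0*1)*(-45) = 0*(-45) = 0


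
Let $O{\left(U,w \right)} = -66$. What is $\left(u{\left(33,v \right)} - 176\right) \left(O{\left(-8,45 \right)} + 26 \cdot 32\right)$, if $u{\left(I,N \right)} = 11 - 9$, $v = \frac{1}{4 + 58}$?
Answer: $-133284$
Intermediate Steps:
$v = \frac{1}{62} \approx 0.016129$
$u{\left(I,N \right)} = 2$ ($u{\left(I,N \right)} = 11 - 9 = 2$)
$\left(u{\left(33,v \right)} - 176\right) \left(O{\left(-8,45 \right)} + 26 \cdot 32\right) = \left(2 - 176\right) \left(-66 + 26 \cdot 32\right) = - 174 \left(-66 + 832\right) = \left(-174\right) 766 = -133284$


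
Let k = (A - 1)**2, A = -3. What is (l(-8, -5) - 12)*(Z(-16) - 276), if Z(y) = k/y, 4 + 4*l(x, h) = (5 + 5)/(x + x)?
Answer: 116617/32 ≈ 3644.3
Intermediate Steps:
k = 16 (k = (-3 - 1)**2 = (-4)**2 = 16)
l(x, h) = -1 + 5/(4*x) (l(x, h) = -1 + ((5 + 5)/(x + x))/4 = -1 + (10/((2*x)))/4 = -1 + (10*(1/(2*x)))/4 = -1 + (5/x)/4 = -1 + 5/(4*x))
Z(y) = 16/y
(l(-8, -5) - 12)*(Z(-16) - 276) = ((5/4 - 1*(-8))/(-8) - 12)*(16/(-16) - 276) = (-(5/4 + 8)/8 - 12)*(16*(-1/16) - 276) = (-1/8*37/4 - 12)*(-1 - 276) = (-37/32 - 12)*(-277) = -421/32*(-277) = 116617/32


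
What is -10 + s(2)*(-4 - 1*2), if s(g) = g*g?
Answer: -34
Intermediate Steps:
s(g) = g²
-10 + s(2)*(-4 - 1*2) = -10 + 2²*(-4 - 1*2) = -10 + 4*(-4 - 2) = -10 + 4*(-6) = -10 - 24 = -34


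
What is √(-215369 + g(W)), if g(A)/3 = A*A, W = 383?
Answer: √224698 ≈ 474.02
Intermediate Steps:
g(A) = 3*A² (g(A) = 3*(A*A) = 3*A²)
√(-215369 + g(W)) = √(-215369 + 3*383²) = √(-215369 + 3*146689) = √(-215369 + 440067) = √224698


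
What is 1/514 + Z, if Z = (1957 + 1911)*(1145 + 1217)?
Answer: 4696015025/514 ≈ 9.1362e+6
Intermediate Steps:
Z = 9136216 (Z = 3868*2362 = 9136216)
1/514 + Z = 1/514 + 9136216 = 4696015025/514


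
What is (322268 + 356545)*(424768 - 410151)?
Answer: 9922209621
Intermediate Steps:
(322268 + 356545)*(424768 - 410151) = 678813*14617 = 9922209621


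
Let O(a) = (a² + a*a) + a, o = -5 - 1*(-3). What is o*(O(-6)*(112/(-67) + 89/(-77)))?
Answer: 175044/469 ≈ 373.23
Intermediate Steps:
o = -2 (o = -5 + 3 = -2)
O(a) = a + 2*a² (O(a) = (a² + a²) + a = 2*a² + a = a + 2*a²)
o*(O(-6)*(112/(-67) + 89/(-77))) = -2*(-6*(1 + 2*(-6)))*(112/(-67) + 89/(-77)) = -2*(-6*(1 - 12))*(112*(-1/67) + 89*(-1/77)) = -2*(-6*(-11))*(-112/67 - 89/77) = -132*(-14587)/5159 = -2*(-87522/469) = 175044/469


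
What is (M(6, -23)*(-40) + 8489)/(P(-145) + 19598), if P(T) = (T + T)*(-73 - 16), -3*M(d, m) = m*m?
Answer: 46627/136224 ≈ 0.34228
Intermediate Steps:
M(d, m) = -m**2/3 (M(d, m) = -m*m/3 = -m**2/3)
P(T) = -178*T (P(T) = (2*T)*(-89) = -178*T)
(M(6, -23)*(-40) + 8489)/(P(-145) + 19598) = (-1/3*(-23)**2*(-40) + 8489)/(-178*(-145) + 19598) = (-1/3*529*(-40) + 8489)/(25810 + 19598) = (-529/3*(-40) + 8489)/45408 = (21160/3 + 8489)*(1/45408) = (46627/3)*(1/45408) = 46627/136224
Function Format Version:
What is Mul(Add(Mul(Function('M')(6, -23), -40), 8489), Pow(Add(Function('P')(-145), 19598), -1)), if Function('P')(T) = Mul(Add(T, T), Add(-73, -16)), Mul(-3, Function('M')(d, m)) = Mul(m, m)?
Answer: Rational(46627, 136224) ≈ 0.34228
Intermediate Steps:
Function('M')(d, m) = Mul(Rational(-1, 3), Pow(m, 2)) (Function('M')(d, m) = Mul(Rational(-1, 3), Mul(m, m)) = Mul(Rational(-1, 3), Pow(m, 2)))
Function('P')(T) = Mul(-178, T) (Function('P')(T) = Mul(Mul(2, T), -89) = Mul(-178, T))
Mul(Add(Mul(Function('M')(6, -23), -40), 8489), Pow(Add(Function('P')(-145), 19598), -1)) = Mul(Add(Mul(Mul(Rational(-1, 3), Pow(-23, 2)), -40), 8489), Pow(Add(Mul(-178, -145), 19598), -1)) = Mul(Add(Mul(Mul(Rational(-1, 3), 529), -40), 8489), Pow(Add(25810, 19598), -1)) = Mul(Add(Mul(Rational(-529, 3), -40), 8489), Pow(45408, -1)) = Mul(Add(Rational(21160, 3), 8489), Rational(1, 45408)) = Mul(Rational(46627, 3), Rational(1, 45408)) = Rational(46627, 136224)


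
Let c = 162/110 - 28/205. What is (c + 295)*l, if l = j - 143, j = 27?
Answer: -77515608/2255 ≈ -34375.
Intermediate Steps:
l = -116 (l = 27 - 143 = -116)
c = 3013/2255 (c = 162*(1/110) - 28*1/205 = 81/55 - 28/205 = 3013/2255 ≈ 1.3361)
(c + 295)*l = (3013/2255 + 295)*(-116) = (668238/2255)*(-116) = -77515608/2255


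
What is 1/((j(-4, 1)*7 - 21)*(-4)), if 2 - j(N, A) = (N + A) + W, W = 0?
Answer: -1/56 ≈ -0.017857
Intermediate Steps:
j(N, A) = 2 - A - N (j(N, A) = 2 - ((N + A) + 0) = 2 - ((A + N) + 0) = 2 - (A + N) = 2 + (-A - N) = 2 - A - N)
1/((j(-4, 1)*7 - 21)*(-4)) = 1/(((2 - 1*1 - 1*(-4))*7 - 21)*(-4)) = 1/(((2 - 1 + 4)*7 - 21)*(-4)) = 1/((5*7 - 21)*(-4)) = 1/((35 - 21)*(-4)) = 1/(14*(-4)) = 1/(-56) = -1/56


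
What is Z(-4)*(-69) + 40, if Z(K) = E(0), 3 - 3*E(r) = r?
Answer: -29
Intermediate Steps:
E(r) = 1 - r/3
Z(K) = 1 (Z(K) = 1 - ⅓*0 = 1 + 0 = 1)
Z(-4)*(-69) + 40 = 1*(-69) + 40 = -69 + 40 = -29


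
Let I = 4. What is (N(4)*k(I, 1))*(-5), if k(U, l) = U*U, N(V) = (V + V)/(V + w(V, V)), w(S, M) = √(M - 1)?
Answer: -2560/13 + 640*√3/13 ≈ -111.65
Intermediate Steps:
w(S, M) = √(-1 + M)
N(V) = 2*V/(V + √(-1 + V)) (N(V) = (V + V)/(V + √(-1 + V)) = (2*V)/(V + √(-1 + V)) = 2*V/(V + √(-1 + V)))
k(U, l) = U²
(N(4)*k(I, 1))*(-5) = ((2*4/(4 + √(-1 + 4)))*4²)*(-5) = ((2*4/(4 + √3))*16)*(-5) = ((8/(4 + √3))*16)*(-5) = (128/(4 + √3))*(-5) = -640/(4 + √3)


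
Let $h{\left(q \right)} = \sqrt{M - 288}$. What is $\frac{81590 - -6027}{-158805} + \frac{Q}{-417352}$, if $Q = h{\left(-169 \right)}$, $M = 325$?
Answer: $- \frac{87617}{158805} - \frac{\sqrt{37}}{417352} \approx -0.55174$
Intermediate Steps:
$h{\left(q \right)} = \sqrt{37}$ ($h{\left(q \right)} = \sqrt{325 - 288} = \sqrt{37}$)
$Q = \sqrt{37} \approx 6.0828$
$\frac{81590 - -6027}{-158805} + \frac{Q}{-417352} = \frac{81590 - -6027}{-158805} + \frac{\sqrt{37}}{-417352} = \left(81590 + 6027\right) \left(- \frac{1}{158805}\right) + \sqrt{37} \left(- \frac{1}{417352}\right) = 87617 \left(- \frac{1}{158805}\right) - \frac{\sqrt{37}}{417352} = - \frac{87617}{158805} - \frac{\sqrt{37}}{417352}$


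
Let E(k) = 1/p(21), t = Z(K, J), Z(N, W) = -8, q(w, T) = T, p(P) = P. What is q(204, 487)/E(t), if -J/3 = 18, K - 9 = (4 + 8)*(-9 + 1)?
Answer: 10227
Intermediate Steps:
K = -87 (K = 9 + (4 + 8)*(-9 + 1) = 9 + 12*(-8) = 9 - 96 = -87)
J = -54 (J = -3*18 = -54)
t = -8
E(k) = 1/21
q(204, 487)/E(t) = 487/(1/21) = 487*21 = 10227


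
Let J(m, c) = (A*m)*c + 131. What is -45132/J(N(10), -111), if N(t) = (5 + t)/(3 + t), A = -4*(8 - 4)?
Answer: -586716/28343 ≈ -20.701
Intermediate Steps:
A = -16 (A = -4*4 = -16)
N(t) = (5 + t)/(3 + t)
J(m, c) = 131 - 16*c*m (J(m, c) = (-16*m)*c + 131 = -16*c*m + 131 = 131 - 16*c*m)
-45132/J(N(10), -111) = -45132/(131 - 16*(-111)*(5 + 10)/(3 + 10)) = -45132/(131 - 16*(-111)*15/13) = -45132/(131 + 26640/13) = -45132/28343/13 = -45132*13/28343 = -586716/28343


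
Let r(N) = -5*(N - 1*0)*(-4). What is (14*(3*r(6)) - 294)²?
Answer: 22524516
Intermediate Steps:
r(N) = 20*N (r(N) = -5*(N + 0)*(-4) = -5*N*(-4) = 20*N)
(14*(3*r(6)) - 294)² = (14*(3*(20*6)) - 294)² = (14*(3*120) - 294)² = (14*360 - 294)² = (5040 - 294)² = 4746² = 22524516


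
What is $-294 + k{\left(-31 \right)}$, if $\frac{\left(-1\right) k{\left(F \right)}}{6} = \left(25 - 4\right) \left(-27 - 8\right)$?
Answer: $4116$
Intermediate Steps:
$k{\left(F \right)} = 4410$ ($k{\left(F \right)} = - 6 \left(25 - 4\right) \left(-27 - 8\right) = - 6 \cdot 21 \left(-35\right) = \left(-6\right) \left(-735\right) = 4410$)
$-294 + k{\left(-31 \right)} = -294 + 4410 = 4116$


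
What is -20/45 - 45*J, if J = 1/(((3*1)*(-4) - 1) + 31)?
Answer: -53/18 ≈ -2.9444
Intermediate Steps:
J = 1/18 (J = 1/((3*(-4) - 1) + 31) = 1/((-12 - 1) + 31) = 1/(-13 + 31) = 1/18 ≈ 0.055556)
-20/45 - 45*J = -20/45 - 45*1/18 = -20*1/45 - 5/2 = -4/9 - 5/2 = -53/18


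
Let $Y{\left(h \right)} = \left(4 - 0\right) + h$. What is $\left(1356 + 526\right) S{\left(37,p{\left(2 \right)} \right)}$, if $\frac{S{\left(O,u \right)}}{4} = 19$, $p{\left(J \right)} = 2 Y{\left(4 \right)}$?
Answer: $143032$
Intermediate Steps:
$Y{\left(h \right)} = 4 + h$ ($Y{\left(h \right)} = \left(4 + 0\right) + h = 4 + h$)
$p{\left(J \right)} = 16$ ($p{\left(J \right)} = 2 \left(4 + 4\right) = 2 \cdot 8 = 16$)
$S{\left(O,u \right)} = 76$ ($S{\left(O,u \right)} = 4 \cdot 19 = 76$)
$\left(1356 + 526\right) S{\left(37,p{\left(2 \right)} \right)} = \left(1356 + 526\right) 76 = 1882 \cdot 76 = 143032$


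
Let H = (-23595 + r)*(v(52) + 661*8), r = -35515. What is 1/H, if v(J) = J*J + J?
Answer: -1/475480840 ≈ -2.1031e-9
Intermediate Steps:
v(J) = J + J² (v(J) = J² + J = J + J²)
H = -475480840 (H = (-23595 - 35515)*(52*(1 + 52) + 661*8) = -59110*(52*53 + 5288) = -59110*(2756 + 5288) = -59110*8044 = -475480840)
1/H = 1/(-475480840) = -1/475480840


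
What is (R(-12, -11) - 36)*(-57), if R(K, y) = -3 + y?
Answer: 2850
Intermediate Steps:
(R(-12, -11) - 36)*(-57) = ((-3 - 11) - 36)*(-57) = (-14 - 36)*(-57) = -50*(-57) = 2850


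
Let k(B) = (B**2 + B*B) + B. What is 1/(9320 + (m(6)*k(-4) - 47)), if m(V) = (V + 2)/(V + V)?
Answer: 3/27875 ≈ 0.00010762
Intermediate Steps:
m(V) = (2 + V)/(2*V) (m(V) = (2 + V)/((2*V)) = (2 + V)*(1/(2*V)) = (2 + V)/(2*V))
k(B) = B + 2*B**2 (k(B) = (B**2 + B**2) + B = 2*B**2 + B = B + 2*B**2)
1/(9320 + (m(6)*k(-4) - 47)) = 1/(9320 + (((1/2)*(2 + 6)/6)*(-4*(1 + 2*(-4))) - 47)) = 1/(9320 + (((1/2)*(1/6)*8)*(-4*(1 - 8)) - 47)) = 1/(9320 + (2*(-4*(-7))/3 - 47)) = 1/(9320 + ((2/3)*28 - 47)) = 1/(9320 + (56/3 - 47)) = 1/(9320 - 85/3) = 1/(27875/3) = 3/27875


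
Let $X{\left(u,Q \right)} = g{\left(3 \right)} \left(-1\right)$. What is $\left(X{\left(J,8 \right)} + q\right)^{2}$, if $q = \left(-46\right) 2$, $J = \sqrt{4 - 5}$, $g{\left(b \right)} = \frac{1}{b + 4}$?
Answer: $\frac{416025}{49} \approx 8490.3$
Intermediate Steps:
$g{\left(b \right)} = \frac{1}{4 + b}$
$J = i$ ($J = \sqrt{-1} = i \approx 1.0 i$)
$X{\left(u,Q \right)} = - \frac{1}{7}$ ($X{\left(u,Q \right)} = \frac{1}{4 + 3} \left(-1\right) = \frac{1}{7} \left(-1\right) = - \frac{1}{7}$)
$q = -92$
$\left(X{\left(J,8 \right)} + q\right)^{2} = \left(- \frac{1}{7} - 92\right)^{2} = \left(- \frac{645}{7}\right)^{2} = \frac{416025}{49}$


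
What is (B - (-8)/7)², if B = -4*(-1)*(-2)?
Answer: 2304/49 ≈ 47.020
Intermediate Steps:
B = -8 (B = 4*(-2) = -8)
(B - (-8)/7)² = (-8 - (-8)/7)² = (-8 - 4*(-2/7))² = (-8 + 8/7)² = (-48/7)² = 2304/49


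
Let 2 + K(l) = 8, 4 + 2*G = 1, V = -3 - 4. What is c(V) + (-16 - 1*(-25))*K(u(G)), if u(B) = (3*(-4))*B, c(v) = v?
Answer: 47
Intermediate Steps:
V = -7
G = -3/2 (G = -2 + (½)*1 = -2 + ½ = -3/2 ≈ -1.5000)
u(B) = -12*B
K(l) = 6 (K(l) = -2 + 8 = 6)
c(V) + (-16 - 1*(-25))*K(u(G)) = -7 + (-16 - 1*(-25))*6 = -7 + (-16 + 25)*6 = -7 + 9*6 = -7 + 54 = 47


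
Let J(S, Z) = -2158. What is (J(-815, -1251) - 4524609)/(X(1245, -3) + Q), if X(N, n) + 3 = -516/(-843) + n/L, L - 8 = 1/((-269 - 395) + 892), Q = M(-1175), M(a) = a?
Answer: 2321439286775/603986154 ≈ 3843.5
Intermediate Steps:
Q = -1175
L = 1825/228 (L = 8 + 1/((-269 - 395) + 892) = 8 + 1/(-664 + 892) = 8 + 1/228 = 1825/228 ≈ 8.0044)
X(N, n) = -671/281 + 228*n/1825 (X(N, n) = -3 + (-516/(-843) + n/(1825/228)) = -3 + (-516*(-1/843) + n*(228/1825)) = -3 + (172/281 + 228*n/1825) = -671/281 + 228*n/1825)
(J(-815, -1251) - 4524609)/(X(1245, -3) + Q) = (-2158 - 4524609)/((-671/281 + (228/1825)*(-3)) - 1175) = -4526767/((-671/281 - 684/1825) - 1175) = -4526767/(-1416779/512825 - 1175) = -4526767/(-603986154/512825) = -4526767*(-512825/603986154) = 2321439286775/603986154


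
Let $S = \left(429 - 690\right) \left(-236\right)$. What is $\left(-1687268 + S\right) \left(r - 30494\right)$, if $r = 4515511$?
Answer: $-7291166556424$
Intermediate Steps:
$S = 61596$ ($S = \left(-261\right) \left(-236\right) = 61596$)
$\left(-1687268 + S\right) \left(r - 30494\right) = \left(-1687268 + 61596\right) \left(4515511 - 30494\right) = \left(-1625672\right) 4485017 = -7291166556424$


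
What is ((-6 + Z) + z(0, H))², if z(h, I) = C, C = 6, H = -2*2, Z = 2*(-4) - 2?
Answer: 100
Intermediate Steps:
Z = -10 (Z = -8 - 2 = -10)
H = -4
z(h, I) = 6
((-6 + Z) + z(0, H))² = ((-6 - 10) + 6)² = (-16 + 6)² = (-10)² = 100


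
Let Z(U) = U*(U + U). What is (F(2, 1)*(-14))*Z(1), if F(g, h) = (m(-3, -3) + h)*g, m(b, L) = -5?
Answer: 224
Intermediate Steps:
Z(U) = 2*U**2 (Z(U) = U*(2*U) = 2*U**2)
F(g, h) = g*(-5 + h) (F(g, h) = (-5 + h)*g = g*(-5 + h))
(F(2, 1)*(-14))*Z(1) = ((2*(-5 + 1))*(-14))*(2*1**2) = ((2*(-4))*(-14))*(2*1) = -8*(-14)*2 = 112*2 = 224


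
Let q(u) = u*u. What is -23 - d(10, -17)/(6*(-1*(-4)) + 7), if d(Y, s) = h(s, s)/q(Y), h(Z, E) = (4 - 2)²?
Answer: -17826/775 ≈ -23.001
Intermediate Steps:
h(Z, E) = 4 (h(Z, E) = 2² = 4)
q(u) = u²
d(Y, s) = 4/Y² (d(Y, s) = 4/(Y²) = 4/Y²)
-23 - d(10, -17)/(6*(-1*(-4)) + 7) = -23 - 4/10²/(6*(-1*(-4)) + 7) = -23 - 4*(1/100)/(6*4 + 7) = -23 - 1/(25*(24 + 7)) = -23 - 1/(25*31) = -23 - 1*1/775 = -23 - 1/775 = -17826/775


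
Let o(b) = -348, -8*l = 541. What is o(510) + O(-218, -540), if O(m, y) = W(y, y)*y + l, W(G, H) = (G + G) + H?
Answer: 6995075/8 ≈ 8.7438e+5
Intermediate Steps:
W(G, H) = H + 2*G (W(G, H) = 2*G + H = H + 2*G)
l = -541/8 (l = -⅛*541 = -541/8 ≈ -67.625)
O(m, y) = -541/8 + 3*y² (O(m, y) = (y + 2*y)*y - 541/8 = (3*y)*y - 541/8 = 3*y² - 541/8 = -541/8 + 3*y²)
o(510) + O(-218, -540) = -348 + (-541/8 + 3*(-540)²) = -348 + (-541/8 + 3*291600) = -348 + (-541/8 + 874800) = -348 + 6997859/8 = 6995075/8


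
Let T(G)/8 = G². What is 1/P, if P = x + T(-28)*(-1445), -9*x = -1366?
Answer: -9/81565994 ≈ -1.1034e-7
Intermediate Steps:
x = 1366/9 (x = -⅑*(-1366) = 1366/9 ≈ 151.78)
T(G) = 8*G²
P = -81565994/9 (P = 1366/9 + (8*(-28)²)*(-1445) = 1366/9 + (8*784)*(-1445) = 1366/9 + 6272*(-1445) = 1366/9 - 9063040 = -81565994/9 ≈ -9.0629e+6)
1/P = 1/(-81565994/9) = -9/81565994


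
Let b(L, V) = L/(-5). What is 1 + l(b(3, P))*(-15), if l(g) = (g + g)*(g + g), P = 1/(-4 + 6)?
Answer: -103/5 ≈ -20.600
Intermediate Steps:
P = ½ (P = 1/2 = ½ ≈ 0.50000)
b(L, V) = -L/5 (b(L, V) = L*(-⅕) = -L/5)
l(g) = 4*g² (l(g) = (2*g)*(2*g) = 4*g²)
1 + l(b(3, P))*(-15) = 1 + (4*(-⅕*3)²)*(-15) = 1 + (4*(-⅗)²)*(-15) = 1 + (4*(9/25))*(-15) = 1 + (36/25)*(-15) = 1 - 108/5 = -103/5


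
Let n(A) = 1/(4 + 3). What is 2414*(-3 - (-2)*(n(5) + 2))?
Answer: 21726/7 ≈ 3103.7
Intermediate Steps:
n(A) = ⅐ (n(A) = 1/7 = ⅐)
2414*(-3 - (-2)*(n(5) + 2)) = 2414*(-3 - (-2)*(⅐ + 2)) = 2414*(-3 - (-2)*15/7) = 2414*(-3 - 1*(-30/7)) = 2414*(-3 + 30/7) = 2414*(9/7) = 21726/7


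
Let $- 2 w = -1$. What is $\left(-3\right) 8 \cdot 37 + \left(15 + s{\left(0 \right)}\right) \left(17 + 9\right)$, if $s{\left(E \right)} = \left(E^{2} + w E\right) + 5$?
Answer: $-368$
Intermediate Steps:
$w = \frac{1}{2}$ ($w = \left(- \frac{1}{2}\right) \left(-1\right) = \frac{1}{2} \approx 0.5$)
$s{\left(E \right)} = 5 + E^{2} + \frac{E}{2}$ ($s{\left(E \right)} = \left(E^{2} + \frac{E}{2}\right) + 5 = 5 + E^{2} + \frac{E}{2}$)
$\left(-3\right) 8 \cdot 37 + \left(15 + s{\left(0 \right)}\right) \left(17 + 9\right) = \left(-3\right) 8 \cdot 37 + \left(15 + \left(5 + 0^{2} + \frac{1}{2} \cdot 0\right)\right) \left(17 + 9\right) = \left(-24\right) 37 + \left(15 + \left(5 + 0 + 0\right)\right) 26 = -888 + \left(15 + 5\right) 26 = -888 + 20 \cdot 26 = -888 + 520 = -368$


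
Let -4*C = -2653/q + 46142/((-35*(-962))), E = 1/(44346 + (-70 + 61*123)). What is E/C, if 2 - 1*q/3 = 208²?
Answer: -96041640/1729165998709 ≈ -5.5542e-5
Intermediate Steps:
q = -129786 (q = 6 - 3*208² = 6 - 3*43264 = 6 - 129792 = -129786)
E = 1/51779 (E = 1/(44346 + (-70 + 7503)) = 1/(44346 + 7433) = 1/51779 ≈ 1.9313e-5)
C = -3038956061/8739789240 (C = -(-2653/(-129786) + 46142/((-35*(-962))))/4 = -(-2653*(-1/129786) + 46142/33670)/4 = -(2653/129786 + 46142*(1/33670))/4 = -(2653/129786 + 23071/16835)/4 = -¼*3038956061/2184947310 = -3038956061/8739789240 ≈ -0.34771)
E/C = 1/(51779*(-3038956061/8739789240)) = (1/51779)*(-8739789240/3038956061) = -96041640/1729165998709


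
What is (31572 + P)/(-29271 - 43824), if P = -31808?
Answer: 236/73095 ≈ 0.0032287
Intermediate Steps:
(31572 + P)/(-29271 - 43824) = (31572 - 31808)/(-29271 - 43824) = -236/(-73095) = -236*(-1/73095) = 236/73095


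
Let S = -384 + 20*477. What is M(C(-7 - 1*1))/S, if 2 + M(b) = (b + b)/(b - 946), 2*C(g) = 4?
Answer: -473/2160816 ≈ -0.00021890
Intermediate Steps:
C(g) = 2 (C(g) = (½)*4 = 2)
S = 9156 (S = -384 + 9540 = 9156)
M(b) = -2 + 2*b/(-946 + b) (M(b) = -2 + (b + b)/(b - 946) = -2 + (2*b)/(-946 + b) = -2 + 2*b/(-946 + b))
M(C(-7 - 1*1))/S = (1892/(-946 + 2))/9156 = (1892/(-944))*(1/9156) = (1892*(-1/944))*(1/9156) = -473/236*1/9156 = -473/2160816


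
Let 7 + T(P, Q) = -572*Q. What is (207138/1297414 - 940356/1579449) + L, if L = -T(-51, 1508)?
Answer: 294600589897394686/341533207481 ≈ 8.6258e+5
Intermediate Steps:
T(P, Q) = -7 - 572*Q
L = 862583 (L = -(-7 - 572*1508) = -(-7 - 862576) = -1*(-862583) = 862583)
(207138/1297414 - 940356/1579449) + L = (207138/1297414 - 940356/1579449) + 862583 = (207138*(1/1297414) - 940356*1/1579449) + 862583 = (103569/648707 - 313452/526483) + 862583 = -148811188737/341533207481 + 862583 = 294600589897394686/341533207481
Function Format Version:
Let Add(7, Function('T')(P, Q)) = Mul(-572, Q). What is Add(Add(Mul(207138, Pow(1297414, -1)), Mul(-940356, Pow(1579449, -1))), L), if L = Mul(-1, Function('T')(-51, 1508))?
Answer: Rational(294600589897394686, 341533207481) ≈ 8.6258e+5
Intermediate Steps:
Function('T')(P, Q) = Add(-7, Mul(-572, Q))
L = 862583 (L = Mul(-1, Add(-7, Mul(-572, 1508))) = Mul(-1, Add(-7, -862576)) = Mul(-1, -862583) = 862583)
Add(Add(Mul(207138, Pow(1297414, -1)), Mul(-940356, Pow(1579449, -1))), L) = Add(Add(Mul(207138, Pow(1297414, -1)), Mul(-940356, Pow(1579449, -1))), 862583) = Add(Add(Mul(207138, Rational(1, 1297414)), Mul(-940356, Rational(1, 1579449))), 862583) = Add(Add(Rational(103569, 648707), Rational(-313452, 526483)), 862583) = Add(Rational(-148811188737, 341533207481), 862583) = Rational(294600589897394686, 341533207481)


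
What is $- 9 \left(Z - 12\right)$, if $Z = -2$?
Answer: $126$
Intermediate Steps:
$- 9 \left(Z - 12\right) = - 9 \left(-2 - 12\right) = \left(-9\right) \left(-14\right) = 126$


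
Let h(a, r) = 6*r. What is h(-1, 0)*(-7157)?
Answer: 0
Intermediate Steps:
h(-1, 0)*(-7157) = (6*0)*(-7157) = 0*(-7157) = 0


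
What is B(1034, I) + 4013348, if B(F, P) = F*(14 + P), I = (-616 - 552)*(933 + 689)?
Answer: -1954881040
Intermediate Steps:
I = -1894496 (I = -1168*1622 = -1894496)
B(1034, I) + 4013348 = 1034*(14 - 1894496) + 4013348 = 1034*(-1894482) + 4013348 = -1958894388 + 4013348 = -1954881040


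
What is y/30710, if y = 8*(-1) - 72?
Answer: -8/3071 ≈ -0.0026050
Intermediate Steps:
y = -80 (y = -8 - 72 = -80)
y/30710 = -80/30710 = -80*1/30710 = -8/3071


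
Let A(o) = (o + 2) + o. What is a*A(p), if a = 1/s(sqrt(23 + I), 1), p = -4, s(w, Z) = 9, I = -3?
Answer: -2/3 ≈ -0.66667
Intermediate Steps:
A(o) = 2 + 2*o (A(o) = (2 + o) + o = 2 + 2*o)
a = 1/9 ≈ 0.11111
a*A(p) = (2 + 2*(-4))/9 = (2 - 8)/9 = (1/9)*(-6) = -2/3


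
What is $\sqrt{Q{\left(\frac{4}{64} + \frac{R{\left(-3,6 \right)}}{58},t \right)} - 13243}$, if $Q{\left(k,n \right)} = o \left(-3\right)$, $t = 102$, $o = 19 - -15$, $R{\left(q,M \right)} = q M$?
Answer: $i \sqrt{13345} \approx 115.52 i$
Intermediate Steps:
$R{\left(q,M \right)} = M q$
$o = 34$ ($o = 19 + 15 = 34$)
$Q{\left(k,n \right)} = -102$ ($Q{\left(k,n \right)} = 34 \left(-3\right) = -102$)
$\sqrt{Q{\left(\frac{4}{64} + \frac{R{\left(-3,6 \right)}}{58},t \right)} - 13243} = \sqrt{-102 - 13243} = \sqrt{-13345} = i \sqrt{13345}$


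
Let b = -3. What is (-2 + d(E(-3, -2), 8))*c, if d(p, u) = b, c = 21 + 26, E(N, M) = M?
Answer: -235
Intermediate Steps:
c = 47
d(p, u) = -3
(-2 + d(E(-3, -2), 8))*c = (-2 - 3)*47 = -5*47 = -235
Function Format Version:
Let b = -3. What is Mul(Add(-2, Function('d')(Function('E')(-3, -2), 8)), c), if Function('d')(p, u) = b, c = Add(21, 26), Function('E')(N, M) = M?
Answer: -235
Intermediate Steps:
c = 47
Function('d')(p, u) = -3
Mul(Add(-2, Function('d')(Function('E')(-3, -2), 8)), c) = Mul(Add(-2, -3), 47) = Mul(-5, 47) = -235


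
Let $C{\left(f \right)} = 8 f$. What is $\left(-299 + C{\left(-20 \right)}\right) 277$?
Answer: $-127143$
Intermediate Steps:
$\left(-299 + C{\left(-20 \right)}\right) 277 = \left(-299 + 8 \left(-20\right)\right) 277 = \left(-299 - 160\right) 277 = \left(-459\right) 277 = -127143$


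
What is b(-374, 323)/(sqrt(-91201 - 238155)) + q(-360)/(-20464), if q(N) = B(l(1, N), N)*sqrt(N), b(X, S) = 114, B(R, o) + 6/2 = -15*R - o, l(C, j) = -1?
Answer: 3*I*(-7657527*sqrt(10) - 48602*sqrt(82339))/210623162 ≈ -0.54355*I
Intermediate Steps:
B(R, o) = -3 - o - 15*R (B(R, o) = -3 + (-15*R - o) = -3 + (-o - 15*R) = -3 - o - 15*R)
q(N) = sqrt(N)*(12 - N) (q(N) = (-3 - N - 15*(-1))*sqrt(N) = (-3 - N + 15)*sqrt(N) = (12 - N)*sqrt(N) = sqrt(N)*(12 - N))
b(-374, 323)/(sqrt(-91201 - 238155)) + q(-360)/(-20464) = 114/(sqrt(-91201 - 238155)) + (sqrt(-360)*(12 - 1*(-360)))/(-20464) = 114/(sqrt(-329356)) + ((6*I*sqrt(10))*(12 + 360))*(-1/20464) = 114/((2*I*sqrt(82339))) + ((6*I*sqrt(10))*372)*(-1/20464) = 114*(-I*sqrt(82339)/164678) + (2232*I*sqrt(10))*(-1/20464) = -57*I*sqrt(82339)/82339 - 279*I*sqrt(10)/2558 = -279*I*sqrt(10)/2558 - 57*I*sqrt(82339)/82339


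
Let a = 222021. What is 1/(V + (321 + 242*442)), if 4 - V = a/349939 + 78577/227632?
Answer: 79657314448/8546275573570397 ≈ 9.3207e-6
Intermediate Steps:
V = 240593016717/79657314448 (V = 4 - (222021/349939 + 78577/227632) = 4 - 1*78036241075/79657314448 = 4 - 78036241075/79657314448 = 240593016717/79657314448 ≈ 3.0204)
1/(V + (321 + 242*442)) = 1/(240593016717/79657314448 + (321 + 242*442)) = 1/(240593016717/79657314448 + (321 + 106964)) = 1/(240593016717/79657314448 + 107285) = 1/(8546275573570397/79657314448) = 79657314448/8546275573570397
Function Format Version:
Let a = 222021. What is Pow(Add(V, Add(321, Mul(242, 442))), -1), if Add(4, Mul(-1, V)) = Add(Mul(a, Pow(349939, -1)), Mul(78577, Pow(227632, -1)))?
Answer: Rational(79657314448, 8546275573570397) ≈ 9.3207e-6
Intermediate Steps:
V = Rational(240593016717, 79657314448) (V = Add(4, Mul(-1, Add(Mul(222021, Pow(349939, -1)), Mul(78577, Pow(227632, -1))))) = Add(4, Mul(-1, Add(Mul(222021, Rational(1, 349939)), Mul(78577, Rational(1, 227632))))) = Add(4, Mul(-1, Add(Rational(222021, 349939), Rational(78577, 227632)))) = Add(4, Mul(-1, Rational(78036241075, 79657314448))) = Add(4, Rational(-78036241075, 79657314448)) = Rational(240593016717, 79657314448) ≈ 3.0204)
Pow(Add(V, Add(321, Mul(242, 442))), -1) = Pow(Add(Rational(240593016717, 79657314448), Add(321, Mul(242, 442))), -1) = Pow(Add(Rational(240593016717, 79657314448), Add(321, 106964)), -1) = Pow(Add(Rational(240593016717, 79657314448), 107285), -1) = Pow(Rational(8546275573570397, 79657314448), -1) = Rational(79657314448, 8546275573570397)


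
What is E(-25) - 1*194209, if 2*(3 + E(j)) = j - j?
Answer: -194212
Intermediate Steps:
E(j) = -3 (E(j) = -3 + (j - j)/2 = -3 + (½)*0 = -3 + 0 = -3)
E(-25) - 1*194209 = -3 - 1*194209 = -3 - 194209 = -194212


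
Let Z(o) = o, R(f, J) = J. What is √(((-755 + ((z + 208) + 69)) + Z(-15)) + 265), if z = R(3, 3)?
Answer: 15*I ≈ 15.0*I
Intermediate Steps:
z = 3
√(((-755 + ((z + 208) + 69)) + Z(-15)) + 265) = √(((-755 + ((3 + 208) + 69)) - 15) + 265) = √(((-755 + (211 + 69)) - 15) + 265) = √(((-755 + 280) - 15) + 265) = √((-475 - 15) + 265) = √(-490 + 265) = √(-225) = 15*I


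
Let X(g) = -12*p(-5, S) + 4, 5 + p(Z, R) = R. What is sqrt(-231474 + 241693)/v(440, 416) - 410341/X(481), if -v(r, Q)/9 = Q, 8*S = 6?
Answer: -410341/55 - sqrt(10219)/3744 ≈ -7460.8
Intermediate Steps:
S = 3/4 (S = (1/8)*6 = 3/4 ≈ 0.75000)
v(r, Q) = -9*Q
p(Z, R) = -5 + R
X(g) = 55 (X(g) = -12*(-5 + 3/4) + 4 = -12*(-17/4) + 4 = 51 + 4 = 55)
sqrt(-231474 + 241693)/v(440, 416) - 410341/X(481) = sqrt(-231474 + 241693)/((-9*416)) - 410341/55 = sqrt(10219)/(-3744) - 410341*1/55 = sqrt(10219)*(-1/3744) - 410341/55 = -sqrt(10219)/3744 - 410341/55 = -410341/55 - sqrt(10219)/3744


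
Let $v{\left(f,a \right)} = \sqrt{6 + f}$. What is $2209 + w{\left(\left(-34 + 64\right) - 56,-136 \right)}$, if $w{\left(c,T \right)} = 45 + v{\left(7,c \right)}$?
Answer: $2254 + \sqrt{13} \approx 2257.6$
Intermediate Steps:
$w{\left(c,T \right)} = 45 + \sqrt{13}$ ($w{\left(c,T \right)} = 45 + \sqrt{6 + 7} = 45 + \sqrt{13}$)
$2209 + w{\left(\left(-34 + 64\right) - 56,-136 \right)} = 2209 + \left(45 + \sqrt{13}\right) = 2254 + \sqrt{13}$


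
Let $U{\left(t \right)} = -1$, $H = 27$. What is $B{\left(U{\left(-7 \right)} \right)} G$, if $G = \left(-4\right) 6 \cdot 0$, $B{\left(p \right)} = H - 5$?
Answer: $0$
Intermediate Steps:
$B{\left(p \right)} = 22$ ($B{\left(p \right)} = 27 - 5 = 22$)
$G = 0$ ($G = \left(-24\right) 0 = 0$)
$B{\left(U{\left(-7 \right)} \right)} G = 22 \cdot 0 = 0$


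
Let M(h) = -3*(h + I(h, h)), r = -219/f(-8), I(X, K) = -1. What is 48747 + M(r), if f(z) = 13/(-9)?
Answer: 627837/13 ≈ 48295.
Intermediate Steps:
f(z) = -13/9 (f(z) = 13*(-⅑) = -13/9)
r = 1971/13 (r = -219/(-13/9) = -219*(-9/13) = 1971/13 ≈ 151.62)
M(h) = 3 - 3*h (M(h) = -3*(h - 1) = -3*(-1 + h) = 3 - 3*h)
48747 + M(r) = 48747 + (3 - 3*1971/13) = 48747 + (3 - 5913/13) = 48747 - 5874/13 = 627837/13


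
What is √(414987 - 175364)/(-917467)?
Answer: -√239623/917467 ≈ -0.00053355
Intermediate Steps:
√(414987 - 175364)/(-917467) = √239623*(-1/917467) = -√239623/917467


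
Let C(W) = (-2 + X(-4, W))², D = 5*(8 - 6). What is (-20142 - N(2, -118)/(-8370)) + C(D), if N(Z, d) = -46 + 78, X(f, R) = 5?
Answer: -84256589/4185 ≈ -20133.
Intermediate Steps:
N(Z, d) = 32
D = 10 (D = 5*2 = 10)
C(W) = 9 (C(W) = (-2 + 5)² = 3² = 9)
(-20142 - N(2, -118)/(-8370)) + C(D) = (-20142 - 32/(-8370)) + 9 = (-20142 - 32*(-1)/8370) + 9 = (-20142 - 1*(-16/4185)) + 9 = (-20142 + 16/4185) + 9 = -84294254/4185 + 9 = -84256589/4185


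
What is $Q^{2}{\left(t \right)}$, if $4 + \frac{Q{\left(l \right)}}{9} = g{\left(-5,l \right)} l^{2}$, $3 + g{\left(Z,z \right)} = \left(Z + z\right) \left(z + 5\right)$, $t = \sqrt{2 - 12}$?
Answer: $11451456$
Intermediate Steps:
$t = i \sqrt{10}$ ($t = \sqrt{-10} = i \sqrt{10} \approx 3.1623 i$)
$g{\left(Z,z \right)} = -3 + \left(5 + z\right) \left(Z + z\right)$ ($g{\left(Z,z \right)} = -3 + \left(Z + z\right) \left(z + 5\right) = -3 + \left(Z + z\right) \left(5 + z\right) = -3 + \left(5 + z\right) \left(Z + z\right)$)
$Q{\left(l \right)} = -36 + 9 l^{2} \left(-28 + l^{2}\right)$ ($Q{\left(l \right)} = -36 + 9 \left(-3 + l^{2} + 5 \left(-5\right) + 5 l - 5 l\right) l^{2} = -36 + 9 \left(-3 + l^{2} - 25 + 5 l - 5 l\right) l^{2} = -36 + 9 \left(-28 + l^{2}\right) l^{2} = -36 + 9 l^{2} \left(-28 + l^{2}\right)$)
$Q^{2}{\left(t \right)} = \left(-36 + 9 \left(i \sqrt{10}\right)^{2} \left(-28 + \left(i \sqrt{10}\right)^{2}\right)\right)^{2} = \left(-36 + 9 \left(-10\right) \left(-28 - 10\right)\right)^{2} = \left(-36 + 9 \left(-10\right) \left(-38\right)\right)^{2} = \left(-36 + 3420\right)^{2} = 3384^{2} = 11451456$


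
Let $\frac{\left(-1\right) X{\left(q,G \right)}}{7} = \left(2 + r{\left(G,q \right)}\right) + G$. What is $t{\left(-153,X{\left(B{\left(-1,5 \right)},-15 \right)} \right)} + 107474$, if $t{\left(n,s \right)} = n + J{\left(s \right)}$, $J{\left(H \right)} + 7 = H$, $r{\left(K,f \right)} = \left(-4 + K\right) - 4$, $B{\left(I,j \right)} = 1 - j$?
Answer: $107566$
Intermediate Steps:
$r{\left(K,f \right)} = -8 + K$
$J{\left(H \right)} = -7 + H$
$X{\left(q,G \right)} = 42 - 14 G$ ($X{\left(q,G \right)} = - 7 \left(\left(2 + \left(-8 + G\right)\right) + G\right) = - 7 \left(\left(-6 + G\right) + G\right) = - 7 \left(-6 + 2 G\right) = 42 - 14 G$)
$t{\left(n,s \right)} = -7 + n + s$ ($t{\left(n,s \right)} = n + \left(-7 + s\right) = -7 + n + s$)
$t{\left(-153,X{\left(B{\left(-1,5 \right)},-15 \right)} \right)} + 107474 = \left(-7 - 153 + \left(42 - -210\right)\right) + 107474 = \left(-7 - 153 + \left(42 + 210\right)\right) + 107474 = \left(-7 - 153 + 252\right) + 107474 = 92 + 107474 = 107566$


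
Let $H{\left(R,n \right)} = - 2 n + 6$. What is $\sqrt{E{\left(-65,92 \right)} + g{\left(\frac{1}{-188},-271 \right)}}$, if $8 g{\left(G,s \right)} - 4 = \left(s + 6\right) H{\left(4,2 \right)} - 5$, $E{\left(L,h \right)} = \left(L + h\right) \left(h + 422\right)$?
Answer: $\frac{3 \sqrt{24554}}{4} \approx 117.52$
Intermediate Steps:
$H{\left(R,n \right)} = 6 - 2 n$
$E{\left(L,h \right)} = \left(422 + h\right) \left(L + h\right)$ ($E{\left(L,h \right)} = \left(L + h\right) \left(422 + h\right) = \left(422 + h\right) \left(L + h\right)$)
$g{\left(G,s \right)} = \frac{11}{8} + \frac{s}{4}$ ($g{\left(G,s \right)} = \frac{1}{2} + \frac{\left(s + 6\right) \left(6 - 4\right) - 5}{8} = \frac{1}{2} + \frac{\left(6 + s\right) \left(6 - 4\right) - 5}{8} = \frac{1}{2} + \frac{\left(6 + s\right) 2 - 5}{8} = \frac{1}{2} + \frac{\left(12 + 2 s\right) - 5}{8} = \frac{1}{2} + \frac{7 + 2 s}{8} = \frac{1}{2} + \left(\frac{7}{8} + \frac{s}{4}\right) = \frac{11}{8} + \frac{s}{4}$)
$\sqrt{E{\left(-65,92 \right)} + g{\left(\frac{1}{-188},-271 \right)}} = \sqrt{\left(92^{2} + 422 \left(-65\right) + 422 \cdot 92 - 5980\right) + \left(\frac{11}{8} + \frac{1}{4} \left(-271\right)\right)} = \sqrt{\left(8464 - 27430 + 38824 - 5980\right) + \left(\frac{11}{8} - \frac{271}{4}\right)} = \sqrt{13878 - \frac{531}{8}} = \sqrt{\frac{110493}{8}} = \frac{3 \sqrt{24554}}{4}$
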